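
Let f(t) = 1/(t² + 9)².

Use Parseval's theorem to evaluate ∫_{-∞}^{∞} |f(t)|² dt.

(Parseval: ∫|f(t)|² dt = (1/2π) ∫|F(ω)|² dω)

∫|f(t)|² dt = \frac{5 \pi}{34992}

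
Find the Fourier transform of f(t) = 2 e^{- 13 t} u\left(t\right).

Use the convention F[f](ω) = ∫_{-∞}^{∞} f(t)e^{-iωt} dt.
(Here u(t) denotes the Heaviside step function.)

F(ω) = \frac{2}{i \omega + 13}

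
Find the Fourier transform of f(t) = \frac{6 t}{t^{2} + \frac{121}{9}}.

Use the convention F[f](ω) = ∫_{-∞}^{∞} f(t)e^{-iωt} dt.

F(ω) = - 6 i \pi e^{- \frac{11 \left|{\omega}\right|}{3}} \operatorname{sign}{\left(\omega \right)}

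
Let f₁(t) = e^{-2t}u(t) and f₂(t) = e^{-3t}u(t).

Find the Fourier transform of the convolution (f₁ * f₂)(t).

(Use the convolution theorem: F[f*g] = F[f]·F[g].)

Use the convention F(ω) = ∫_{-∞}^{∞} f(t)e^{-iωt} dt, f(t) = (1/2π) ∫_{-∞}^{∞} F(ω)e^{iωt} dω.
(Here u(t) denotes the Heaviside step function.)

F[f₁*f₂](ω) = \frac{1}{\left(i \omega + 2\right) \left(i \omega + 3\right)}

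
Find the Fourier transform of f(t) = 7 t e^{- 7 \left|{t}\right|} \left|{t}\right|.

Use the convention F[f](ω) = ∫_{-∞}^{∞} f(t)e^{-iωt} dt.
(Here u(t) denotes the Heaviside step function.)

F(ω) = \frac{28 i \omega \left(\omega^{2} - 147\right)}{\left(\omega^{2} + 49\right)^{3}}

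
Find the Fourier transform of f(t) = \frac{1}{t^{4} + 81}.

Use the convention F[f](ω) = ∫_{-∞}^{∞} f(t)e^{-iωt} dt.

F(ω) = \frac{\pi e^{- \frac{3 \sqrt{2} \left|{\omega}\right|}{2}} \sin{\left(\frac{3 \sqrt{2} \left|{\omega}\right|}{2} + \frac{\pi}{4} \right)}}{27}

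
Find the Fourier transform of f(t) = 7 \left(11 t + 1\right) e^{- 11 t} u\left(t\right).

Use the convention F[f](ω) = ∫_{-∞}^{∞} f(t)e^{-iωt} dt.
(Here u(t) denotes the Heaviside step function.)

F(ω) = \frac{7 \left(- i \omega - 22\right)}{\omega^{2} - 22 i \omega - 121}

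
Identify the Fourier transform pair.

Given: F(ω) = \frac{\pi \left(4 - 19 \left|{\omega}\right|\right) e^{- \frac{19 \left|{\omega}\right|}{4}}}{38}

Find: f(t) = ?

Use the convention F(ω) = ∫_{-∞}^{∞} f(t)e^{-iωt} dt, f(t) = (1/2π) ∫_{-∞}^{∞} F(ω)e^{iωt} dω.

f(t) = \frac{t^{2}}{\left(t^{2} + \frac{361}{16}\right)^{2}}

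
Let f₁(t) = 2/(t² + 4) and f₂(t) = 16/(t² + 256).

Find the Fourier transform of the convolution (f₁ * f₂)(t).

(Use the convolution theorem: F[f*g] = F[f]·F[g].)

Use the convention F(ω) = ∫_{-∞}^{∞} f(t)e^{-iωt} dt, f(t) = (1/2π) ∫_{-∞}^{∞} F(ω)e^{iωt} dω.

F[f₁*f₂](ω) = \pi^{2} e^{- 18 \left|{\omega}\right|}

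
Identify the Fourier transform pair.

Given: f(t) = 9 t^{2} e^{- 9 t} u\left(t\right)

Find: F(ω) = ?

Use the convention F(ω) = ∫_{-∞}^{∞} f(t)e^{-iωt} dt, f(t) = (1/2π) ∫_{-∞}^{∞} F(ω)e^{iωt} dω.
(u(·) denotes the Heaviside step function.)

F(ω) = \frac{18}{\left(i \omega + 9\right)^{3}}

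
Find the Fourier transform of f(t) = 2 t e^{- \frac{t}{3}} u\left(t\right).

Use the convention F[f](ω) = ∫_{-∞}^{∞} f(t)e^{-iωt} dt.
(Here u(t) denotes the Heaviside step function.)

F(ω) = \frac{18}{\left(3 i \omega + 1\right)^{2}}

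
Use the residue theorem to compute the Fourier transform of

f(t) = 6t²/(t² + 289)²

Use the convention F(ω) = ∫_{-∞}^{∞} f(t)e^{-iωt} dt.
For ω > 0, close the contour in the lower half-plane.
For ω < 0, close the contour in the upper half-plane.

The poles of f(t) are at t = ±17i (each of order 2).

Let g(z) = f(z)e^{-iωz}; for large |z| the factor e^{-iωz} decays in the lower half-plane when ω > 0 and in the upper half-plane when ω < 0.

Case ω > 0 (lower half-plane, clockwise contour ⇒ F(ω) = -2πi·ΣRes):
  Res_{z = - 17 i} g(z) = \frac{3 i \left(1 - 17 \omega\right) e^{- 17 \omega}}{34} (pole of order 2)
  F(ω) = -2πi·ΣRes = \frac{3 \pi \left(1 - 17 \omega\right) e^{- 17 \omega}}{17}

Case ω < 0 (upper half-plane, counterclockwise contour ⇒ F(ω) = +2πi·ΣRes):
  Res_{z = 17 i} g(z) = \frac{3 i \left(- 17 \omega - 1\right) e^{17 \omega}}{34} (pole of order 2)
  F(ω) = 2πi·ΣRes = \frac{3 \pi \left(17 \omega + 1\right) e^{17 \omega}}{17}

Both cases combine into a single formula in |ω|:

F(ω) = \frac{3 \pi \left(1 - 17 \left|{\omega}\right|\right) e^{- 17 \left|{\omega}\right|}}{17}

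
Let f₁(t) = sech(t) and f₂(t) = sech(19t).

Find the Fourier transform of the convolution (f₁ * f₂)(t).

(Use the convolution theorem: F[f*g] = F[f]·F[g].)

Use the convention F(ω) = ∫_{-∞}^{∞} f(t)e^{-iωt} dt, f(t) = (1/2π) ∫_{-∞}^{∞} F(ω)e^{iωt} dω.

F[f₁*f₂](ω) = \frac{\pi^{2}}{19 \cosh{\left(\frac{\pi \omega}{38} \right)} \cosh{\left(\frac{\pi \omega}{2} \right)}}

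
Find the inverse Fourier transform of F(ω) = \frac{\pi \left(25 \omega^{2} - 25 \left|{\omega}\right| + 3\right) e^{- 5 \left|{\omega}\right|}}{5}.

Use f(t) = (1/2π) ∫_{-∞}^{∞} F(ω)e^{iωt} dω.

f(t) = \frac{8 t^{4}}{\left(t^{2} + 25\right)^{3}}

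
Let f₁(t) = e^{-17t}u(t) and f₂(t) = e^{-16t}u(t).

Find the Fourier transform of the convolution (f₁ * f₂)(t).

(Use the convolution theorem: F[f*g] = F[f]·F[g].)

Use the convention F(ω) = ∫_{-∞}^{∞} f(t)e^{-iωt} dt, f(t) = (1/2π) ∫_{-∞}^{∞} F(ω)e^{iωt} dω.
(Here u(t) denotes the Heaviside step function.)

F[f₁*f₂](ω) = \frac{1}{\left(i \omega + 16\right) \left(i \omega + 17\right)}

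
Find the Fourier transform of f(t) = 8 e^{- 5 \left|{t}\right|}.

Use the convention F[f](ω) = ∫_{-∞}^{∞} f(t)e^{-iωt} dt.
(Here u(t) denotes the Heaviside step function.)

F(ω) = \frac{80}{\omega^{2} + 25}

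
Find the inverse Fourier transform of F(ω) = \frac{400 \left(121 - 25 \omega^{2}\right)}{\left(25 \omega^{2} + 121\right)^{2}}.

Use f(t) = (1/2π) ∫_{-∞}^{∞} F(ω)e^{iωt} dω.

f(t) = 8 e^{- \frac{11 \left|{t}\right|}{5}} \left|{t}\right|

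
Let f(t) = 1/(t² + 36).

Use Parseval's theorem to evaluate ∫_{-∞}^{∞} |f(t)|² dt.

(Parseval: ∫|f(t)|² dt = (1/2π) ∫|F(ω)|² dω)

∫|f(t)|² dt = \frac{\pi}{432}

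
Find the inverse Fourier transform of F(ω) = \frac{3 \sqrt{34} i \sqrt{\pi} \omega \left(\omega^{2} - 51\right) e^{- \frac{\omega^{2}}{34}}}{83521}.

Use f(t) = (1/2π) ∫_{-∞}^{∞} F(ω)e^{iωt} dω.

f(t) = 3 t^{3} e^{- \frac{17 t^{2}}{2}}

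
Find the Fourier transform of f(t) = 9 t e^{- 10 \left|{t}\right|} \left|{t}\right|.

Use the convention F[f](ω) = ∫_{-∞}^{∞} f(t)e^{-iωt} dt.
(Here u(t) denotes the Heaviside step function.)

F(ω) = \frac{36 i \omega \left(\omega^{2} - 300\right)}{\left(\omega^{2} + 100\right)^{3}}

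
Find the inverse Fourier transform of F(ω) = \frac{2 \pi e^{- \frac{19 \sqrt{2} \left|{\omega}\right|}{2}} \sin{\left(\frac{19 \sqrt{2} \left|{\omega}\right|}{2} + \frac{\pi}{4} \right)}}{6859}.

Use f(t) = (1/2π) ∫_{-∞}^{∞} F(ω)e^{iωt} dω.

f(t) = \frac{2}{t^{4} + 130321}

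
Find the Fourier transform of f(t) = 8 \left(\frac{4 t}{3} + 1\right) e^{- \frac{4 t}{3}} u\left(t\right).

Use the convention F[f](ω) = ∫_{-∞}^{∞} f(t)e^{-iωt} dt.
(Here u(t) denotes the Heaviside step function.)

F(ω) = \frac{24 \left(- 3 i \omega - 8\right)}{9 \omega^{2} - 24 i \omega - 16}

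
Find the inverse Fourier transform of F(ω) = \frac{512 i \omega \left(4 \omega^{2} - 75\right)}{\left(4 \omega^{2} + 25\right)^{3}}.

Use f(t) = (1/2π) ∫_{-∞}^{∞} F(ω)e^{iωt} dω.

f(t) = 8 t e^{- \frac{5 \left|{t}\right|}{2}} \left|{t}\right|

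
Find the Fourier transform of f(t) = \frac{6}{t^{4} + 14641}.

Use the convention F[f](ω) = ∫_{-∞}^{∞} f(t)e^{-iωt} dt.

F(ω) = \frac{6 \pi e^{- \frac{11 \sqrt{2} \left|{\omega}\right|}{2}} \sin{\left(\frac{11 \sqrt{2} \left|{\omega}\right|}{2} + \frac{\pi}{4} \right)}}{1331}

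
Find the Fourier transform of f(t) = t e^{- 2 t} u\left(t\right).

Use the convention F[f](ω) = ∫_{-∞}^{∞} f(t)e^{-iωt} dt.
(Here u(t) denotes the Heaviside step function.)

F(ω) = \frac{1}{\left(i \omega + 2\right)^{2}}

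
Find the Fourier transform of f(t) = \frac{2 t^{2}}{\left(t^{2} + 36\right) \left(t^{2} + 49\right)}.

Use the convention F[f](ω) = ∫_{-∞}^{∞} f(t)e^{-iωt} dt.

F(ω) = \frac{2 \pi \left(7 - 6 e^{\left|{\omega}\right|}\right) e^{- 7 \left|{\omega}\right|}}{13}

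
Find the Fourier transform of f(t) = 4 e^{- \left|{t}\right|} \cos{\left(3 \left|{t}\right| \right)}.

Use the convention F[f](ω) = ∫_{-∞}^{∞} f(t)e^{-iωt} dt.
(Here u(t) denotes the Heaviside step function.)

F(ω) = \frac{8 \left(\omega^{2} + 10\right)}{\omega^{4} - 16 \omega^{2} + 100}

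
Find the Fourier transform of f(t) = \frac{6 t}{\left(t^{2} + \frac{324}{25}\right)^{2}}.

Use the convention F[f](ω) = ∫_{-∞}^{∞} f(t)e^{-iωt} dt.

F(ω) = - \frac{5 i \pi \omega e^{- \frac{18 \left|{\omega}\right|}{5}}}{6}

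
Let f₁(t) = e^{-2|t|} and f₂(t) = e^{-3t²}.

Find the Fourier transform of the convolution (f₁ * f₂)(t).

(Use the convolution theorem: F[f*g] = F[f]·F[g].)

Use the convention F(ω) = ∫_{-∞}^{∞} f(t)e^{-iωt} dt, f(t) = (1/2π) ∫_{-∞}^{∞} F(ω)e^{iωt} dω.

F[f₁*f₂](ω) = \frac{4 \sqrt{3} \sqrt{\pi} e^{- \frac{\omega^{2}}{12}}}{3 \left(\omega^{2} + 4\right)}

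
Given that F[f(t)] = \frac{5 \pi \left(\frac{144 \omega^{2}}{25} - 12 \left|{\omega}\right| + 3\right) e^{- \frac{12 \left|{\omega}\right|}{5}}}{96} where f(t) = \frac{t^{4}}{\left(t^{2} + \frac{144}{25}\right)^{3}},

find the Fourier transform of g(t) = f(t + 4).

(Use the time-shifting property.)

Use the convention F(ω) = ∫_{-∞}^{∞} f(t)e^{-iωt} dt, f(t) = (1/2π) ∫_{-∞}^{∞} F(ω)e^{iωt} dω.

F[g](ω) = \frac{\pi \left(48 \omega^{2} - 100 \left|{\omega}\right| + 25\right) e^{4 i \omega - \frac{12 \left|{\omega}\right|}{5}}}{160}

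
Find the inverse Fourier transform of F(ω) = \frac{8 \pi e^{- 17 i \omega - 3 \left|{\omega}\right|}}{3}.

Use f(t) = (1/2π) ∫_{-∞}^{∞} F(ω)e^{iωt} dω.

f(t) = \frac{8}{\left(t - 17\right)^{2} + 9}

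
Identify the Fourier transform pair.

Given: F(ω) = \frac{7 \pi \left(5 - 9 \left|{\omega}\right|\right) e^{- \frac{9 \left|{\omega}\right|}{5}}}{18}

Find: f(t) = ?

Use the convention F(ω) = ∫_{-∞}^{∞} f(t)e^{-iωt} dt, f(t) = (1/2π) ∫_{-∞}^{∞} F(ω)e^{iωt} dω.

f(t) = \frac{7 t^{2}}{\left(t^{2} + \frac{81}{25}\right)^{2}}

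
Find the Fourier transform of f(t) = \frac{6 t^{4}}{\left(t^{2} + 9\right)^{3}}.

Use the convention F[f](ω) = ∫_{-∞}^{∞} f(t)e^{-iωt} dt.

F(ω) = \frac{3 \pi \left(3 \omega^{2} - 5 \left|{\omega}\right| + 1\right) e^{- 3 \left|{\omega}\right|}}{4}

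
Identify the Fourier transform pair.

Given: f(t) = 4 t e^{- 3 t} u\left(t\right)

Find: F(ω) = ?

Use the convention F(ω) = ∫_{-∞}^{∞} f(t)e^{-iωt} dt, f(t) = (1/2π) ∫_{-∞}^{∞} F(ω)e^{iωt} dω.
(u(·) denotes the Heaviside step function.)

F(ω) = \frac{4}{\left(i \omega + 3\right)^{2}}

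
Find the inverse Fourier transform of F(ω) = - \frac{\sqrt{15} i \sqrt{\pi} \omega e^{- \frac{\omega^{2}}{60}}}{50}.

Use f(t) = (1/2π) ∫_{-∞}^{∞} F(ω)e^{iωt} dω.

f(t) = 9 t e^{- 15 t^{2}}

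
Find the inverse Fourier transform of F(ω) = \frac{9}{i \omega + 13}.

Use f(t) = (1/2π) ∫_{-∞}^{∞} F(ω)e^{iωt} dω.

f(t) = 9 e^{- 13 t} u\left(t\right)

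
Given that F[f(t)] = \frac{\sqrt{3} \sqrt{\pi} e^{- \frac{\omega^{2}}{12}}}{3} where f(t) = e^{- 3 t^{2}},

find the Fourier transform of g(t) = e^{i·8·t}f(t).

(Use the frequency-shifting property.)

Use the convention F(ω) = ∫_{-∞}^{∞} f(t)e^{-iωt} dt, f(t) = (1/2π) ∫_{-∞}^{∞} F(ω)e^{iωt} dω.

F[g](ω) = \frac{\sqrt{3} \sqrt{\pi} e^{- \frac{\left(\omega - 8\right)^{2}}{12}}}{3}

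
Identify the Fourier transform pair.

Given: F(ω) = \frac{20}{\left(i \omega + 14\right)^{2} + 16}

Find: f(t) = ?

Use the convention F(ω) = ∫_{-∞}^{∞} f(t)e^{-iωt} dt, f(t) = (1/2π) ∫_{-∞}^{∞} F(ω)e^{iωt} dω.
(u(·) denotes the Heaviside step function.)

f(t) = 5 e^{- 14 t} \sin{\left(4 t \right)} u\left(t\right)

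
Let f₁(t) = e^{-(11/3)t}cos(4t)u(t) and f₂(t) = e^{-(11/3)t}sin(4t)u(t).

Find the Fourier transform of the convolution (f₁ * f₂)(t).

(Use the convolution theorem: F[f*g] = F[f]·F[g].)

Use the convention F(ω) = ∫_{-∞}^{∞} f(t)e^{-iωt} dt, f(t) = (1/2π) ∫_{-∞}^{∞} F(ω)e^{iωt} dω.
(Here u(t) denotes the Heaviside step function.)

F[f₁*f₂](ω) = \frac{108 \left(3 i \omega + 11\right)}{\left(\left(3 i \omega + 11\right)^{2} + 144\right)^{2}}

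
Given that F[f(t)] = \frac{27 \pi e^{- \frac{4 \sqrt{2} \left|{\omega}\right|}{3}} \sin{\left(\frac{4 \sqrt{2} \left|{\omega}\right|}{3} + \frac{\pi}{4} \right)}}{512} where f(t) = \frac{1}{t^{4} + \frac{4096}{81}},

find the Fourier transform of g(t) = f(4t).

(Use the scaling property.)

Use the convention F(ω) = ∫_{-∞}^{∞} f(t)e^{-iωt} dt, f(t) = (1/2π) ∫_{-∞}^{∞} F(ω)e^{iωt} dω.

F[g](ω) = \frac{27 \pi e^{- \frac{\sqrt{2} \left|{\omega}\right|}{3}} \sin{\left(\frac{\sqrt{2} \left|{\omega}\right|}{3} + \frac{\pi}{4} \right)}}{2048}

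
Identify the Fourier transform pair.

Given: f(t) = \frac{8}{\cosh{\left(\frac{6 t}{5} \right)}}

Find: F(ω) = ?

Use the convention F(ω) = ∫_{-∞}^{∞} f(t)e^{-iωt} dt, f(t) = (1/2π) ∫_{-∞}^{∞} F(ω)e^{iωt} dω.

F(ω) = \frac{20 \pi}{3 \cosh{\left(\frac{5 \pi \omega}{12} \right)}}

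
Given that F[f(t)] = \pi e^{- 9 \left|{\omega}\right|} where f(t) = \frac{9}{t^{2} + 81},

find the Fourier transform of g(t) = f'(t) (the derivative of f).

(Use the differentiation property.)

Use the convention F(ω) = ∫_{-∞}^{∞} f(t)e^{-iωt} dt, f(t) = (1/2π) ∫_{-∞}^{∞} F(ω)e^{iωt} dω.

F[g](ω) = i \pi \omega e^{- 9 \left|{\omega}\right|}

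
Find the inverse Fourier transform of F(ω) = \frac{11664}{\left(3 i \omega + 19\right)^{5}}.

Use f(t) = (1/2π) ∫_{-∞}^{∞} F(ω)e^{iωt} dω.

f(t) = 2 t^{4} e^{- \frac{19 t}{3}} u\left(t\right)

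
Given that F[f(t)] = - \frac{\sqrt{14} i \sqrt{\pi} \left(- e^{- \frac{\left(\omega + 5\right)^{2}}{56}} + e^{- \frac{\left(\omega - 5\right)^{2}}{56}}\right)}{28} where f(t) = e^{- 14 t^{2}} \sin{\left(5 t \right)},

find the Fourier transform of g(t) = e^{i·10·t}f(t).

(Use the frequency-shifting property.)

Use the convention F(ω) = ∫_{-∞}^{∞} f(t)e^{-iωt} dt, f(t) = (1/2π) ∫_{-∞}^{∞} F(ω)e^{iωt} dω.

F[g](ω) = \frac{\sqrt{14} i \sqrt{\pi} \left(- e^{\frac{5 \omega}{14}} + e^{\frac{25}{7}}\right) e^{- \frac{\omega^{2}}{56} + \frac{5 \omega}{28} - \frac{225}{56}}}{28}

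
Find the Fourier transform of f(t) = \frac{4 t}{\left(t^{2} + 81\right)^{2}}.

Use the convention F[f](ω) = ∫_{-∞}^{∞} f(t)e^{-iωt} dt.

F(ω) = - \frac{2 i \pi \omega e^{- 9 \left|{\omega}\right|}}{9}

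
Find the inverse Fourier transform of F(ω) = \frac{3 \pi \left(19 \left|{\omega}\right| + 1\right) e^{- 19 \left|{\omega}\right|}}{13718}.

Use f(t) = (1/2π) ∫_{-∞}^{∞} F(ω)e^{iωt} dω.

f(t) = \frac{3}{\left(t^{2} + 361\right)^{2}}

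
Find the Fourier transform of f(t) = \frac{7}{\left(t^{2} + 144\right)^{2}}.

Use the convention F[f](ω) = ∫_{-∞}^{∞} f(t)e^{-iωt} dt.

F(ω) = \frac{7 \pi \left(12 \left|{\omega}\right| + 1\right) e^{- 12 \left|{\omega}\right|}}{3456}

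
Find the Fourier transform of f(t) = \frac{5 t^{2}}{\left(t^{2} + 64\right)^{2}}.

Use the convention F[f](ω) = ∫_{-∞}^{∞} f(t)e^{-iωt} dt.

F(ω) = \frac{5 \pi \left(1 - 8 \left|{\omega}\right|\right) e^{- 8 \left|{\omega}\right|}}{16}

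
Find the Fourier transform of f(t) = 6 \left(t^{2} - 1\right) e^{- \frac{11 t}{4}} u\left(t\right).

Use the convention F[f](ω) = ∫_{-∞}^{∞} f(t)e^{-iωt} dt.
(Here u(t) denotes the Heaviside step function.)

F(ω) = \frac{24 \left(128 i \omega - \left(4 i \omega + 11\right)^{3} + 352\right)}{\left(4 i \omega + 11\right)^{4}}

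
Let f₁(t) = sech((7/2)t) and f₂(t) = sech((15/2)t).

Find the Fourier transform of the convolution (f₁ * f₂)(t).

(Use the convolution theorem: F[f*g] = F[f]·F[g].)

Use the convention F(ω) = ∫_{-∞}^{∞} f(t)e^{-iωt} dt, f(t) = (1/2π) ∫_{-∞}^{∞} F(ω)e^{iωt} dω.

F[f₁*f₂](ω) = \frac{4 \pi^{2}}{105 \cosh{\left(\frac{\pi \omega}{15} \right)} \cosh{\left(\frac{\pi \omega}{7} \right)}}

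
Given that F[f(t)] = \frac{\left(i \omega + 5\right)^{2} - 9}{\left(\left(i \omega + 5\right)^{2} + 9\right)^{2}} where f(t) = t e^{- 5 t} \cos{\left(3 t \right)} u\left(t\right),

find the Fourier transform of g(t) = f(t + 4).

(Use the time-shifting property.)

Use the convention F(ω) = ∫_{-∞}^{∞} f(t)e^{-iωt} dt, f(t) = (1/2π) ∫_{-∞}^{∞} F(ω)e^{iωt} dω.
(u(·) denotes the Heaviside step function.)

F[g](ω) = \frac{\left(\left(i \omega + 5\right)^{2} - 9\right) e^{4 i \omega}}{\left(\left(i \omega + 5\right)^{2} + 9\right)^{2}}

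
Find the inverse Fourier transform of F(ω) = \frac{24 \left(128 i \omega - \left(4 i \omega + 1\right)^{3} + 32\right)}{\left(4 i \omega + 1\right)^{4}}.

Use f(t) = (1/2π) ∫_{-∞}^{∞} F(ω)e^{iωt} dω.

f(t) = 6 \left(t^{2} - 1\right) e^{- \frac{t}{4}} u\left(t\right)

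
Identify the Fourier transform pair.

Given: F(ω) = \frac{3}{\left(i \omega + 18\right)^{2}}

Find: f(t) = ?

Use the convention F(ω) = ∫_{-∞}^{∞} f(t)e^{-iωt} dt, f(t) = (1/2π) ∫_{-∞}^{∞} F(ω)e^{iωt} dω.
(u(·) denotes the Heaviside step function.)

f(t) = 3 t e^{- 18 t} u\left(t\right)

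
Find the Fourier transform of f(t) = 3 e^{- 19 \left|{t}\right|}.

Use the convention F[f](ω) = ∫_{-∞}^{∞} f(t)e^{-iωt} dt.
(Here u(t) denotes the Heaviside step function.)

F(ω) = \frac{114}{\omega^{2} + 361}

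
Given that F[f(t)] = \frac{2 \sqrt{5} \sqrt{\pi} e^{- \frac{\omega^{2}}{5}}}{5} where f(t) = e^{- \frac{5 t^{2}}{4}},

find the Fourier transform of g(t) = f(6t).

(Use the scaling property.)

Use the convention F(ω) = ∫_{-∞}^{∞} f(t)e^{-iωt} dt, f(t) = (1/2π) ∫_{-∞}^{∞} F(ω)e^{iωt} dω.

F[g](ω) = \frac{\sqrt{5} \sqrt{\pi} e^{- \frac{\omega^{2}}{180}}}{15}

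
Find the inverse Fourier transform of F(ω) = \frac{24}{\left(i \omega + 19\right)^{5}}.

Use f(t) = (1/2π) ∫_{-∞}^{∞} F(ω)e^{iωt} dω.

f(t) = t^{4} e^{- 19 t} u\left(t\right)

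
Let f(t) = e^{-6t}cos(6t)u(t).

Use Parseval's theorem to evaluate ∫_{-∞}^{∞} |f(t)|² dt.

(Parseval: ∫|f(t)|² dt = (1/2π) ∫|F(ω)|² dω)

∫|f(t)|² dt = \frac{1}{16}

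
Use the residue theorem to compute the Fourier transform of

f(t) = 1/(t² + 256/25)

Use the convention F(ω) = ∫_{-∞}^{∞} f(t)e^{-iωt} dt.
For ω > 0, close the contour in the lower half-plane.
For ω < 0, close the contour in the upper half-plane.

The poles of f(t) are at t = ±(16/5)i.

Let g(z) = f(z)e^{-iωz}; for large |z| the factor e^{-iωz} decays in the lower half-plane when ω > 0 and in the upper half-plane when ω < 0.

Case ω > 0 (lower half-plane, clockwise contour ⇒ F(ω) = -2πi·ΣRes):
  Res_{z = - \frac{16 i}{5}} g(z) = \frac{5 i e^{- \frac{16 \omega}{5}}}{32}
  F(ω) = -2πi·ΣRes = \frac{5 \pi e^{- \frac{16 \omega}{5}}}{16}

Case ω < 0 (upper half-plane, counterclockwise contour ⇒ F(ω) = +2πi·ΣRes):
  Res_{z = \frac{16 i}{5}} g(z) = - \frac{5 i e^{\frac{16 \omega}{5}}}{32}
  F(ω) = 2πi·ΣRes = \frac{5 \pi e^{\frac{16 \omega}{5}}}{16}

Both cases combine into a single formula in |ω|:

F(ω) = \frac{5 \pi e^{- \frac{16 \left|{\omega}\right|}{5}}}{16}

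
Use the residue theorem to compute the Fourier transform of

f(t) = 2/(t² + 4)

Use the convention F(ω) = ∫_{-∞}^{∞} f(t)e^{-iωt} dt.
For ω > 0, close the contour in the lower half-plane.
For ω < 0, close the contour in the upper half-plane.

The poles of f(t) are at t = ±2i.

Let g(z) = f(z)e^{-iωz}; for large |z| the factor e^{-iωz} decays in the lower half-plane when ω > 0 and in the upper half-plane when ω < 0.

Case ω > 0 (lower half-plane, clockwise contour ⇒ F(ω) = -2πi·ΣRes):
  Res_{z = - 2 i} g(z) = \frac{i e^{- 2 \omega}}{2}
  F(ω) = -2πi·ΣRes = \pi e^{- 2 \omega}

Case ω < 0 (upper half-plane, counterclockwise contour ⇒ F(ω) = +2πi·ΣRes):
  Res_{z = 2 i} g(z) = - \frac{i e^{2 \omega}}{2}
  F(ω) = 2πi·ΣRes = \pi e^{2 \omega}

Both cases combine into a single formula in |ω|:

F(ω) = \pi e^{- 2 \left|{\omega}\right|}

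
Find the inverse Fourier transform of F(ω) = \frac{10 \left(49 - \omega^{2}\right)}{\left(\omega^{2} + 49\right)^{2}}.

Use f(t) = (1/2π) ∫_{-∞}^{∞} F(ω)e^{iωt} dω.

f(t) = 5 e^{- 7 \left|{t}\right|} \left|{t}\right|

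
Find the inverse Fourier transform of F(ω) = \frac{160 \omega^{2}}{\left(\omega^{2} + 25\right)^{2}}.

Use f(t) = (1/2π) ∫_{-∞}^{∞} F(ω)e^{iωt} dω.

f(t) = 8 \left(1 - 5 \left|{t}\right|\right) e^{- 5 \left|{t}\right|}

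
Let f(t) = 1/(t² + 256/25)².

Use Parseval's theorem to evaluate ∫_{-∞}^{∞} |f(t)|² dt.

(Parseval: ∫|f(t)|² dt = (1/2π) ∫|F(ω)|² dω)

∫|f(t)|² dt = \frac{390625 \pi}{4294967296}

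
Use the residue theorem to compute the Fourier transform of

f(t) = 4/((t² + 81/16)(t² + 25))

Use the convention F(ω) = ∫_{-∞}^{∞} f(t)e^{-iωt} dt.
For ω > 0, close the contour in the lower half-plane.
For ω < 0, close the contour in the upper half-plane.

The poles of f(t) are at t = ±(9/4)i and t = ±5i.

Let g(z) = f(z)e^{-iωz}; for large |z| the factor e^{-iωz} decays in the lower half-plane when ω > 0 and in the upper half-plane when ω < 0.

Case ω > 0 (lower half-plane, clockwise contour ⇒ F(ω) = -2πi·ΣRes):
  Res_{z = - \frac{9 i}{4}} g(z) = \frac{128 i e^{- \frac{9 \omega}{4}}}{2871}
  Res_{z = - 5 i} g(z) = - \frac{32 i e^{- 5 \omega}}{1595}
  F(ω) = -2πi·ΣRes = - \frac{64 \pi e^{- 5 \omega}}{1595} + \frac{256 \pi e^{- \frac{9 \omega}{4}}}{2871}

Case ω < 0 (upper half-plane, counterclockwise contour ⇒ F(ω) = +2πi·ΣRes):
  Res_{z = \frac{9 i}{4}} g(z) = - \frac{128 i e^{\frac{9 \omega}{4}}}{2871}
  Res_{z = 5 i} g(z) = \frac{32 i e^{5 \omega}}{1595}
  F(ω) = 2πi·ΣRes = \frac{64 \pi \left(20 e^{\frac{9 \omega}{4}} - 9 e^{5 \omega}\right)}{14355}

Both cases combine into a single formula in |ω|:

F(ω) = - \frac{64 \pi e^{- 5 \left|{\omega}\right|}}{1595} + \frac{256 \pi e^{- \frac{9 \left|{\omega}\right|}{4}}}{2871}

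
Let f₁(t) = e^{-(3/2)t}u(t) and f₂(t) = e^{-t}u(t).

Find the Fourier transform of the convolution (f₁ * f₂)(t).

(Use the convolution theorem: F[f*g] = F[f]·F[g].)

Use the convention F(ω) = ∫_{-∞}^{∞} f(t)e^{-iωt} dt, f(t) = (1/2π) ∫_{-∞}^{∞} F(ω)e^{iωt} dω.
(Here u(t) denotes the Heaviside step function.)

F[f₁*f₂](ω) = \frac{2}{\left(i \omega + 1\right) \left(2 i \omega + 3\right)}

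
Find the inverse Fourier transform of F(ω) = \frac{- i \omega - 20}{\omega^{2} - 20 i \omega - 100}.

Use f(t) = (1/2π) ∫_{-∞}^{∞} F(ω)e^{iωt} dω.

f(t) = \left(10 t + 1\right) e^{- 10 t} u\left(t\right)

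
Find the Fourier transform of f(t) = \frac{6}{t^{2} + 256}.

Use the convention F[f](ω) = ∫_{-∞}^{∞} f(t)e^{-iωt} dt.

F(ω) = \frac{3 \pi e^{- 16 \left|{\omega}\right|}}{8}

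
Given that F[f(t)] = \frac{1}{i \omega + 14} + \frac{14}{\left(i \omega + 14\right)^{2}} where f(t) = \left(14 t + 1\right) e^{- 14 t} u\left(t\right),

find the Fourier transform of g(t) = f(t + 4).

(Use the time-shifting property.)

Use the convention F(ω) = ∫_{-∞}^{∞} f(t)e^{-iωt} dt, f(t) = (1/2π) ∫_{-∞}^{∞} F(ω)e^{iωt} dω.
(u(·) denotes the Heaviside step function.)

F[g](ω) = \frac{\left(- i \omega - 28\right) e^{4 i \omega}}{\omega^{2} - 28 i \omega - 196}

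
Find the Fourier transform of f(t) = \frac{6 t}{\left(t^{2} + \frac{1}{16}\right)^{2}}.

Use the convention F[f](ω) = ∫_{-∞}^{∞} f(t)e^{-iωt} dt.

F(ω) = - 12 i \pi \omega e^{- \frac{\left|{\omega}\right|}{4}}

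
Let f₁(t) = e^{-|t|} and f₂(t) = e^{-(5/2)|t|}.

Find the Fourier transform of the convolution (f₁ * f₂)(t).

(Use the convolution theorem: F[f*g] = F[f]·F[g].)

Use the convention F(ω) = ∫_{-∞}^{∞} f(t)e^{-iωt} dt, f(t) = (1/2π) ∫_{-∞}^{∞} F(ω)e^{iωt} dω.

F[f₁*f₂](ω) = \frac{40}{\left(\omega^{2} + 1\right) \left(4 \omega^{2} + 25\right)}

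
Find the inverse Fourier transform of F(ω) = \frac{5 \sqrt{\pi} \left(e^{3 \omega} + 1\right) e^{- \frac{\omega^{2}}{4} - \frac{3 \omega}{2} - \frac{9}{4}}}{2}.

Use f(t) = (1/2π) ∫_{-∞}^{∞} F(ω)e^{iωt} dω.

f(t) = 5 e^{- t^{2}} \cos{\left(3 t \right)}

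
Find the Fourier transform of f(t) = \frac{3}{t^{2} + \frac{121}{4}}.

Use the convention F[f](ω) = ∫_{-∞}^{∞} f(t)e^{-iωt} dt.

F(ω) = \frac{6 \pi e^{- \frac{11 \left|{\omega}\right|}{2}}}{11}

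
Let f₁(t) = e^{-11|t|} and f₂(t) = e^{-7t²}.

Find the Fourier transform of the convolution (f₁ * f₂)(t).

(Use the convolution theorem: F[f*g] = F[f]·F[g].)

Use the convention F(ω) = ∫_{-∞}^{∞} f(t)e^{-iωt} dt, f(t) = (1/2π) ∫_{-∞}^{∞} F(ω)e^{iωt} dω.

F[f₁*f₂](ω) = \frac{22 \sqrt{7} \sqrt{\pi} e^{- \frac{\omega^{2}}{28}}}{7 \left(\omega^{2} + 121\right)}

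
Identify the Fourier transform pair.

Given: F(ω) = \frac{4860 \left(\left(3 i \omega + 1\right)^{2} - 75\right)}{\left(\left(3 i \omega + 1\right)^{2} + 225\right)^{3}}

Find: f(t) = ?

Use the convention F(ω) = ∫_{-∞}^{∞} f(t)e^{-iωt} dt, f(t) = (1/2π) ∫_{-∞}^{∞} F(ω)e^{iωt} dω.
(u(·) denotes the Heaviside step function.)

f(t) = 2 t^{2} e^{- \frac{t}{3}} \sin{\left(5 t \right)} u\left(t\right)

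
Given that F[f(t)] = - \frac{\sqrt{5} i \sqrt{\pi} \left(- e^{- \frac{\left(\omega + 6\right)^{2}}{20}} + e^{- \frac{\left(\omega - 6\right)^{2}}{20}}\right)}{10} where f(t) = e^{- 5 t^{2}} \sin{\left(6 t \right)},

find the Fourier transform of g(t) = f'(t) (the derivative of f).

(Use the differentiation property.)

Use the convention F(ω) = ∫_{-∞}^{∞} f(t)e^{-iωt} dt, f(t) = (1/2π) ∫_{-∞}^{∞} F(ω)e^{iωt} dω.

F[g](ω) = \frac{\sqrt{5} \sqrt{\pi} \omega \left(e^{\frac{6 \omega}{5}} - 1\right) e^{- \frac{\omega^{2}}{20} - \frac{3 \omega}{5} - \frac{9}{5}}}{10}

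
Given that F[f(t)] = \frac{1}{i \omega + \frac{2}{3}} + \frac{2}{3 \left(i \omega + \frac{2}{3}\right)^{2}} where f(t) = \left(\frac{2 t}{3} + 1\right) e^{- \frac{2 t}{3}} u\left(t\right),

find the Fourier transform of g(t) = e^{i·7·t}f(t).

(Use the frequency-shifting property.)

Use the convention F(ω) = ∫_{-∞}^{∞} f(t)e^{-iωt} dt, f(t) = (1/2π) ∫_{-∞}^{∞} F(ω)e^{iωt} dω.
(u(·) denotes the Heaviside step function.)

F[g](ω) = \frac{- 9 i \omega - 12 + 63 i}{9 \omega^{2} + \omega \left(-126 - 12 i\right) + 437 + 84 i}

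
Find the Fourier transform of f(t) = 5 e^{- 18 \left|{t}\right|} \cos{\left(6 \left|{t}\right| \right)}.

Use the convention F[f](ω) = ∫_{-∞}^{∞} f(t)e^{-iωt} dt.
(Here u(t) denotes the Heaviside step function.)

F(ω) = \frac{180 \left(\omega^{2} + 360\right)}{\omega^{4} + 576 \omega^{2} + 129600}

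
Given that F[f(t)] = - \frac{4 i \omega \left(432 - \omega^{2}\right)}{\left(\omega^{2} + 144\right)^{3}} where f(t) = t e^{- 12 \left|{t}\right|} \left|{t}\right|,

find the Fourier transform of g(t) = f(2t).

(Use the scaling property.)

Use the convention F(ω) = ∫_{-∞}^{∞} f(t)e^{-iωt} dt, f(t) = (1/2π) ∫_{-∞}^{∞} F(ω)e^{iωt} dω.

F[g](ω) = \frac{16 i \omega \left(\omega^{2} - 1728\right)}{\left(\omega^{2} + 576\right)^{3}}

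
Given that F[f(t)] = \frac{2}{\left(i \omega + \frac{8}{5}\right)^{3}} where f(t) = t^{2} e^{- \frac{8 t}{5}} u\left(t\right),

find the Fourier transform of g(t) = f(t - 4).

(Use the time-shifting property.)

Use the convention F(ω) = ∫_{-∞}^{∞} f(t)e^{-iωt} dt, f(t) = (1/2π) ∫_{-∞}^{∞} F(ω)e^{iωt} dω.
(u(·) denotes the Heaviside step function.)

F[g](ω) = \frac{250 e^{- 4 i \omega}}{\left(5 i \omega + 8\right)^{3}}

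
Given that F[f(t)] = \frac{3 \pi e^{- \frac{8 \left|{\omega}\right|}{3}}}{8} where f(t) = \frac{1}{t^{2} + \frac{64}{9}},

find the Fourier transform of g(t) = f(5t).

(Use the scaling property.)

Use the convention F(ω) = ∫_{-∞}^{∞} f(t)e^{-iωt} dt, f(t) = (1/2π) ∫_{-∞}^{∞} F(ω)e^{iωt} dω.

F[g](ω) = \frac{3 \pi e^{- \frac{8 \left|{\omega}\right|}{15}}}{40}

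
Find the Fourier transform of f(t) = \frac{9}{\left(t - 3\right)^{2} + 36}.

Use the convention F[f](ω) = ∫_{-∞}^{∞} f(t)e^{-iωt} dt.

F(ω) = \frac{3 \pi e^{- 3 i \omega - 6 \left|{\omega}\right|}}{2}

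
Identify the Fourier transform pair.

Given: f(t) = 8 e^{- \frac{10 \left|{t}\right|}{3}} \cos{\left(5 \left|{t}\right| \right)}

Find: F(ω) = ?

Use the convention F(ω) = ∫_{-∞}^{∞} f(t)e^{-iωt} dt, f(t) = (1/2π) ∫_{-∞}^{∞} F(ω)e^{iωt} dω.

F(ω) = \frac{480 \left(9 \omega^{2} + 325\right)}{81 \omega^{4} - 2250 \omega^{2} + 105625}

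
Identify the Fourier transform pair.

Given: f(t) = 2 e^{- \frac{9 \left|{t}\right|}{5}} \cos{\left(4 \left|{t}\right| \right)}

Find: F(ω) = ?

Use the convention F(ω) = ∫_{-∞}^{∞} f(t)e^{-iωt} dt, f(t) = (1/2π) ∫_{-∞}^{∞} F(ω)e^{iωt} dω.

F(ω) = \frac{180 \left(25 \omega^{2} + 481\right)}{625 \omega^{4} - 15950 \omega^{2} + 231361}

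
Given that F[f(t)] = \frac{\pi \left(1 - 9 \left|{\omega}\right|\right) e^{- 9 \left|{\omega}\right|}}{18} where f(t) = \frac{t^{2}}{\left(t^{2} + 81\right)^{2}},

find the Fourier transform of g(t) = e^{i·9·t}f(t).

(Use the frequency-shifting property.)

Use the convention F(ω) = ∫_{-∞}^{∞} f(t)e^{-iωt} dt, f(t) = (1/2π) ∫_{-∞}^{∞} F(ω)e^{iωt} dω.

F[g](ω) = \frac{\pi \left(1 - 9 \left|{\omega - 9}\right|\right) e^{- 9 \left|{\omega - 9}\right|}}{18}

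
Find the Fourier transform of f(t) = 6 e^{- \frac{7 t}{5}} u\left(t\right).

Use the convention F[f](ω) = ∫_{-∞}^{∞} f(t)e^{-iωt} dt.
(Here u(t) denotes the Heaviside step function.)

F(ω) = \frac{30}{5 i \omega + 7}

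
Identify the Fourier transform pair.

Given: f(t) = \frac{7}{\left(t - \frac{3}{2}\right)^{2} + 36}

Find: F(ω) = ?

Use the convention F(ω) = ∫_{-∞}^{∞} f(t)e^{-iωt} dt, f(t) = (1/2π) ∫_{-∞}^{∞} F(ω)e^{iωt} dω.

F(ω) = \frac{7 \pi e^{- \frac{3 i \omega}{2} - 6 \left|{\omega}\right|}}{6}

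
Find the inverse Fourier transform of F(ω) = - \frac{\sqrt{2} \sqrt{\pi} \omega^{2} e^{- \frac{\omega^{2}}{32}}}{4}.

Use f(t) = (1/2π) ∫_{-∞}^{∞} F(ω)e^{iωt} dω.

f(t) = 8 \left(32 t^{2} - 2\right) e^{- 8 t^{2}}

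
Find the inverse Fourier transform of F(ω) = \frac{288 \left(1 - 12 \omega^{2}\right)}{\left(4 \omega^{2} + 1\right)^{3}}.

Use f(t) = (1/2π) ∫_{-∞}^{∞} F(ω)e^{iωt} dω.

f(t) = 9 t^{2} e^{- \frac{\left|{t}\right|}{2}}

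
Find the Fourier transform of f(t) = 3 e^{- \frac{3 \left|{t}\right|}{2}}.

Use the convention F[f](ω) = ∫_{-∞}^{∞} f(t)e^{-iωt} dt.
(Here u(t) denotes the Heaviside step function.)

F(ω) = \frac{36}{4 \omega^{2} + 9}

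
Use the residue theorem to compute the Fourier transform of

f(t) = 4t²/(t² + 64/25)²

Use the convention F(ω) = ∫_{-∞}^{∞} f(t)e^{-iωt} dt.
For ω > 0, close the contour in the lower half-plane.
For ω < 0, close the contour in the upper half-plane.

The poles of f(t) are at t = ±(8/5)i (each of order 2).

Let g(z) = f(z)e^{-iωz}; for large |z| the factor e^{-iωz} decays in the lower half-plane when ω > 0 and in the upper half-plane when ω < 0.

Case ω > 0 (lower half-plane, clockwise contour ⇒ F(ω) = -2πi·ΣRes):
  Res_{z = - \frac{8 i}{5}} g(z) = i \left(\frac{5}{8} - \omega\right) e^{- \frac{8 \omega}{5}} (pole of order 2)
  F(ω) = -2πi·ΣRes = \frac{\pi \left(5 - 8 \omega\right) e^{- \frac{8 \omega}{5}}}{4}

Case ω < 0 (upper half-plane, counterclockwise contour ⇒ F(ω) = +2πi·ΣRes):
  Res_{z = \frac{8 i}{5}} g(z) = i \left(- \omega - \frac{5}{8}\right) e^{\frac{8 \omega}{5}} (pole of order 2)
  F(ω) = 2πi·ΣRes = \frac{\pi \left(8 \omega + 5\right) e^{\frac{8 \omega}{5}}}{4}

Both cases combine into a single formula in |ω|:

F(ω) = \frac{\pi \left(5 - 8 \left|{\omega}\right|\right) e^{- \frac{8 \left|{\omega}\right|}{5}}}{4}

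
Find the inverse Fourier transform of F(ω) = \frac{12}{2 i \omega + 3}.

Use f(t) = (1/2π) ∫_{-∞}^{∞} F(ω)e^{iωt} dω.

f(t) = 6 e^{- \frac{3 t}{2}} u\left(t\right)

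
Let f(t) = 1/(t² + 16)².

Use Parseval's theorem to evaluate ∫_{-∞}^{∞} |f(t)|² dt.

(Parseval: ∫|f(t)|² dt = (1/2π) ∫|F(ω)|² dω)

∫|f(t)|² dt = \frac{5 \pi}{262144}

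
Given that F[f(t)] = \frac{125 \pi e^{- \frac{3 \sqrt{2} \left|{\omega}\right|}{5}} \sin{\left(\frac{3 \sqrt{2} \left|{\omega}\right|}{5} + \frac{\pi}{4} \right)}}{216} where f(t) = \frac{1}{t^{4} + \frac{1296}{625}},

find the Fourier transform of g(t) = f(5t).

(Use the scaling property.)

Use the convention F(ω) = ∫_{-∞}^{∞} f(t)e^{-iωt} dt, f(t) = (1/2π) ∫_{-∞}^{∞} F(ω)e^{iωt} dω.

F[g](ω) = \frac{25 \pi e^{- \frac{3 \sqrt{2} \left|{\omega}\right|}{25}} \sin{\left(\frac{3 \sqrt{2} \left|{\omega}\right|}{25} + \frac{\pi}{4} \right)}}{216}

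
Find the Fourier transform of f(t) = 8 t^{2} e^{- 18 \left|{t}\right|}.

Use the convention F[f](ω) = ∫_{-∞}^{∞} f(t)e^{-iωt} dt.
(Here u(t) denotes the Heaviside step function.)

F(ω) = \frac{1728 \left(108 - \omega^{2}\right)}{\left(\omega^{2} + 324\right)^{3}}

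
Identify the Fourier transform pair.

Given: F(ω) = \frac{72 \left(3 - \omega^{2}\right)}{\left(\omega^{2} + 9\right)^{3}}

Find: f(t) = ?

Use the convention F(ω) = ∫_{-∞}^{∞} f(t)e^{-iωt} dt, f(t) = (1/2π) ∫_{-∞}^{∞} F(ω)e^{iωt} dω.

f(t) = 2 t^{2} e^{- 3 \left|{t}\right|}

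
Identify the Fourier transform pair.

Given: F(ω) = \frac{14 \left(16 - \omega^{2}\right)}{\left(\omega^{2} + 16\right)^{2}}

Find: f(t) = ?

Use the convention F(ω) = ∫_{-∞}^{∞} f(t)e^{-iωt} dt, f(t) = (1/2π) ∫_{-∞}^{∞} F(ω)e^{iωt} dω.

f(t) = 7 e^{- 4 \left|{t}\right|} \left|{t}\right|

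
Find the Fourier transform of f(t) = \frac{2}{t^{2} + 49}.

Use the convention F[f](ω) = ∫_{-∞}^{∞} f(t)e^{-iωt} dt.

F(ω) = \frac{2 \pi e^{- 7 \left|{\omega}\right|}}{7}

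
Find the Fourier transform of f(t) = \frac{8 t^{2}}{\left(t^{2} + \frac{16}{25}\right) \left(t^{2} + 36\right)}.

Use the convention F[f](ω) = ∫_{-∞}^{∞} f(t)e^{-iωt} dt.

F(ω) = \frac{300 \pi e^{- 6 \left|{\omega}\right|}}{221} - \frac{40 \pi e^{- \frac{4 \left|{\omega}\right|}{5}}}{221}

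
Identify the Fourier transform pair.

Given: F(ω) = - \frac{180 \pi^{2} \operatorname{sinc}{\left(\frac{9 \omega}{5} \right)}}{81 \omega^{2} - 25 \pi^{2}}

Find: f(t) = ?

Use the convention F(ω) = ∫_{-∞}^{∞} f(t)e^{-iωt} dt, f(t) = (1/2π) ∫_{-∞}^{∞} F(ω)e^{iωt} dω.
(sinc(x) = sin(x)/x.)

f(t) = 4 \left(\begin{cases} \frac{\cos{\left(\frac{5 \pi t}{9} \right)}}{2} + \frac{1}{2} & \text{for}\: \left|{t}\right| < \frac{9}{5} \\0 & \text{otherwise} \end{cases}\right)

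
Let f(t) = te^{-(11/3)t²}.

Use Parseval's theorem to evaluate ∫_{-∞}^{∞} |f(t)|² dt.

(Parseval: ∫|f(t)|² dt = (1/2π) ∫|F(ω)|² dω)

∫|f(t)|² dt = \frac{3 \sqrt{66} \sqrt{\pi}}{968}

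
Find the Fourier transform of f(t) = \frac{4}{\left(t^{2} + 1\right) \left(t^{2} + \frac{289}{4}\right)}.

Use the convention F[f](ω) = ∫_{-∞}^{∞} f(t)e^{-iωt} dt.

F(ω) = \frac{16 \pi e^{- \left|{\omega}\right|}}{285} - \frac{32 \pi e^{- \frac{17 \left|{\omega}\right|}{2}}}{4845}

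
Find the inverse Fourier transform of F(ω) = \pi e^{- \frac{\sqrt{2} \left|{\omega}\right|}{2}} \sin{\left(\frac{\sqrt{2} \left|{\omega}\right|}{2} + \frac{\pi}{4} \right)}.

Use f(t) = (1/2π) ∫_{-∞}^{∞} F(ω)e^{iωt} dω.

f(t) = \frac{1}{t^{4} + 1}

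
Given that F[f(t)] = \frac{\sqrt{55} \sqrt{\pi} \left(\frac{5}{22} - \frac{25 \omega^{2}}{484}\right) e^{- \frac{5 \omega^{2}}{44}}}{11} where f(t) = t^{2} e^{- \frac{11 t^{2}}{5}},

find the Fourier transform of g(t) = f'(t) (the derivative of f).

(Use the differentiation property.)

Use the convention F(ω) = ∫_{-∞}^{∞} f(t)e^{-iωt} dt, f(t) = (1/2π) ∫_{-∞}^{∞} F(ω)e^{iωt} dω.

F[g](ω) = \frac{5 \sqrt{55} i \sqrt{\pi} \omega \left(22 - 5 \omega^{2}\right) e^{- \frac{5 \omega^{2}}{44}}}{5324}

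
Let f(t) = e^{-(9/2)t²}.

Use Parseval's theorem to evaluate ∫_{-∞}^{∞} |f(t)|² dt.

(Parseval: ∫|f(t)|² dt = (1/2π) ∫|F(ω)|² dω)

∫|f(t)|² dt = \frac{\sqrt{\pi}}{3}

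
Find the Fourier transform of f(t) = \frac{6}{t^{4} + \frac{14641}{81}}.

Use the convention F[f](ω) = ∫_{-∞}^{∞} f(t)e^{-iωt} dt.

F(ω) = \frac{162 \pi e^{- \frac{11 \sqrt{2} \left|{\omega}\right|}{6}} \sin{\left(\frac{11 \sqrt{2} \left|{\omega}\right|}{6} + \frac{\pi}{4} \right)}}{1331}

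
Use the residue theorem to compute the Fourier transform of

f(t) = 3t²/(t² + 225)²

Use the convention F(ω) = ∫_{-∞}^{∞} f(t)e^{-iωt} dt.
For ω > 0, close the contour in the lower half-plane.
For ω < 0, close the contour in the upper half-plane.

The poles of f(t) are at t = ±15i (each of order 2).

Let g(z) = f(z)e^{-iωz}; for large |z| the factor e^{-iωz} decays in the lower half-plane when ω > 0 and in the upper half-plane when ω < 0.

Case ω > 0 (lower half-plane, clockwise contour ⇒ F(ω) = -2πi·ΣRes):
  Res_{z = - 15 i} g(z) = \frac{i \left(1 - 15 \omega\right) e^{- 15 \omega}}{20} (pole of order 2)
  F(ω) = -2πi·ΣRes = \frac{\pi \left(1 - 15 \omega\right) e^{- 15 \omega}}{10}

Case ω < 0 (upper half-plane, counterclockwise contour ⇒ F(ω) = +2πi·ΣRes):
  Res_{z = 15 i} g(z) = \frac{i \left(- 15 \omega - 1\right) e^{15 \omega}}{20} (pole of order 2)
  F(ω) = 2πi·ΣRes = \frac{\pi \left(15 \omega + 1\right) e^{15 \omega}}{10}

Both cases combine into a single formula in |ω|:

F(ω) = \frac{\pi \left(1 - 15 \left|{\omega}\right|\right) e^{- 15 \left|{\omega}\right|}}{10}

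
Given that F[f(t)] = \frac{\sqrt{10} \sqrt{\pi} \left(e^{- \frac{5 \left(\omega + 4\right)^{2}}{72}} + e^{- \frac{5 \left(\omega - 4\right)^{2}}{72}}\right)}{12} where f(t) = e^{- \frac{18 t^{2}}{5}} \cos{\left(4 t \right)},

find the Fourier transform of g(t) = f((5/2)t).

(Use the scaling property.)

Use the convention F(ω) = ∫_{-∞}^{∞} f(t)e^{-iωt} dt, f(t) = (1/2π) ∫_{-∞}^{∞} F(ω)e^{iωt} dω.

F[g](ω) = \frac{\sqrt{10} \sqrt{\pi} \left(e^{\frac{4 \omega}{9}} + 1\right) e^{- \frac{\omega^{2}}{90} - \frac{2 \omega}{9} - \frac{10}{9}}}{30}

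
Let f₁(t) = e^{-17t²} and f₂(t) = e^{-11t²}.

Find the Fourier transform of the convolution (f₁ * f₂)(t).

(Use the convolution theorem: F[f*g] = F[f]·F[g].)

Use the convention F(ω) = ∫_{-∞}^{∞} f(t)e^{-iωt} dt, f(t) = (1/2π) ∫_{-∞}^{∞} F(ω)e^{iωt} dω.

F[f₁*f₂](ω) = \frac{\sqrt{187} \pi e^{- \frac{7 \omega^{2}}{187}}}{187}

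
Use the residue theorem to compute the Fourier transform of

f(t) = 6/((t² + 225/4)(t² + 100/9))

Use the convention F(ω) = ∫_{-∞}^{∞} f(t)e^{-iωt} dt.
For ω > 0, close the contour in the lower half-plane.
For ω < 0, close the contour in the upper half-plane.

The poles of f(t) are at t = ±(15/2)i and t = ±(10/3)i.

Let g(z) = f(z)e^{-iωz}; for large |z| the factor e^{-iωz} decays in the lower half-plane when ω > 0 and in the upper half-plane when ω < 0.

Case ω > 0 (lower half-plane, clockwise contour ⇒ F(ω) = -2πi·ΣRes):
  Res_{z = - \frac{15 i}{2}} g(z) = - \frac{72 i e^{- \frac{15 \omega}{2}}}{8125}
  Res_{z = - \frac{10 i}{3}} g(z) = \frac{162 i e^{- \frac{10 \omega}{3}}}{8125}
  F(ω) = -2πi·ΣRes = - \frac{144 \pi e^{- \frac{15 \omega}{2}}}{8125} + \frac{324 \pi e^{- \frac{10 \omega}{3}}}{8125}

Case ω < 0 (upper half-plane, counterclockwise contour ⇒ F(ω) = +2πi·ΣRes):
  Res_{z = \frac{15 i}{2}} g(z) = \frac{72 i e^{\frac{15 \omega}{2}}}{8125}
  Res_{z = \frac{10 i}{3}} g(z) = - \frac{162 i e^{\frac{10 \omega}{3}}}{8125}
  F(ω) = 2πi·ΣRes = \frac{36 \pi \left(9 e^{\frac{10 \omega}{3}} - 4 e^{\frac{15 \omega}{2}}\right)}{8125}

Both cases combine into a single formula in |ω|:

F(ω) = - \frac{144 \pi e^{- \frac{15 \left|{\omega}\right|}{2}}}{8125} + \frac{324 \pi e^{- \frac{10 \left|{\omega}\right|}{3}}}{8125}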